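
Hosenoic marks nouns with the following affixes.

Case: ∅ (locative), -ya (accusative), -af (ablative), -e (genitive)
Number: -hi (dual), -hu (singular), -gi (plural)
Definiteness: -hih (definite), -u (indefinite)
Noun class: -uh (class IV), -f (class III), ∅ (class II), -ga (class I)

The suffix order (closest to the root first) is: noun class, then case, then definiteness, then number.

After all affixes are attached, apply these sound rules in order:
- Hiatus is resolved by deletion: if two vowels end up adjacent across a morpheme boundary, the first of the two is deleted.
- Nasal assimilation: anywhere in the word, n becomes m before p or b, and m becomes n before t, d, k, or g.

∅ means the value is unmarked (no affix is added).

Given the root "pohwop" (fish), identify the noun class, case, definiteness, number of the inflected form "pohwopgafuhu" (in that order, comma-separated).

class I, ablative, indefinite, singular

Segment: pohwop-ga-af-u-hu.
noun class: -ga → class I.
case: -af → ablative.
definiteness: -u → indefinite.
number: -hu → singular.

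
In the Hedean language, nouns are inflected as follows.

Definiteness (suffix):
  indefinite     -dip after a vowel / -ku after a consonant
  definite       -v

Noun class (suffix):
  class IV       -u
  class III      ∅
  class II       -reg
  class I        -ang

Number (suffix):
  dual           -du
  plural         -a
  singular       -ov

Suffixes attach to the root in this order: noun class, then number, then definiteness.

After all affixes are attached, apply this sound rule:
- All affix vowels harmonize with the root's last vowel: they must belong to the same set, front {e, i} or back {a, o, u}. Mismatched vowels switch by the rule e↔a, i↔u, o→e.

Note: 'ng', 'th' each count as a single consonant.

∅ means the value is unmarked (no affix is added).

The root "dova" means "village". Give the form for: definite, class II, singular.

dovaragovv

Attach noun class class II -reg → dovareg.
Attach number singular -ov → dovaregov.
Attach definiteness definite -v → dovaregovv.
Apply vowel harmony: dovaregovv → dovaragovv.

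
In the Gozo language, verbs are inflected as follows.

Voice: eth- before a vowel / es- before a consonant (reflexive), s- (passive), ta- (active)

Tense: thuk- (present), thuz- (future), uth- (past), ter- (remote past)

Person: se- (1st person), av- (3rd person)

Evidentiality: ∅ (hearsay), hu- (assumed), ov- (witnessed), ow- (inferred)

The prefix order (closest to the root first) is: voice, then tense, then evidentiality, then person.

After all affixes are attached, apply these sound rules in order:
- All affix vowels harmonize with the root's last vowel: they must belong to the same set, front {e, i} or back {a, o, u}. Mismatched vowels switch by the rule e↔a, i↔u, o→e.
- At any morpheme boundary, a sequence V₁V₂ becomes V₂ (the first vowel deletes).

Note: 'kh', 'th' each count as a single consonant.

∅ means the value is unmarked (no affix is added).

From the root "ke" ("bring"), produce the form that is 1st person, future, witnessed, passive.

Attach voice passive s- → ske.
Attach tense future thuz- → thuzske.
Attach evidentiality witnessed ov- → ovthuzske.
Attach person 1st person se- → seovthuzske.
Apply vowel harmony: seovthuzske → seevthizske.
Apply vowel deletion: seevthizske → sevthizske.

sevthizske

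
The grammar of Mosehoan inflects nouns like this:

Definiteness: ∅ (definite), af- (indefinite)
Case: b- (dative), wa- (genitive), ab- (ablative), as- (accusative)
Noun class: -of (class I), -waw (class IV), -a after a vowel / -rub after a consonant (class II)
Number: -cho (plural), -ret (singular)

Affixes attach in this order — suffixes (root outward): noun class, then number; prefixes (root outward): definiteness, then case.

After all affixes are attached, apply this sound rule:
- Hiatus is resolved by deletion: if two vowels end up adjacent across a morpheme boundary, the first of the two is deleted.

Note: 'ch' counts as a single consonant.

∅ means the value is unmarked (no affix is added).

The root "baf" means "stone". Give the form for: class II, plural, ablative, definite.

definiteness = definite: zero marking, form stays baf.
Attach noun class class II -rub (after consonant 'f') → bafrub.
Attach case ablative ab- → abbafrub.
Attach number plural -cho → abbafrubcho.
Vowel deletion: no change.

abbafrubcho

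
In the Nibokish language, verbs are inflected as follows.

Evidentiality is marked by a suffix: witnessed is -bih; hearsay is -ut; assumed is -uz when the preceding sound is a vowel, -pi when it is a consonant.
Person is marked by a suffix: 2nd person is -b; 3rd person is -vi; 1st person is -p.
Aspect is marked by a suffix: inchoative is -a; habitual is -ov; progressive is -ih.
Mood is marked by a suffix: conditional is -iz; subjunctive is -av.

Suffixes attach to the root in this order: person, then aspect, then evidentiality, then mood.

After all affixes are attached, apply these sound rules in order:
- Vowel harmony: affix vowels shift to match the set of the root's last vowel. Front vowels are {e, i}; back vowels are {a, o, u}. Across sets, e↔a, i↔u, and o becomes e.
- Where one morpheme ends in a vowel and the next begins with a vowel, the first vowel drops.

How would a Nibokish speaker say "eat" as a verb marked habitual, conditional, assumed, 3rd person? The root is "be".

bevevpiz

Attach person 3rd person -vi → bevi.
Attach aspect habitual -ov → beviov.
Attach evidentiality assumed -pi (after consonant 'v') → beviovpi.
Attach mood conditional -iz → beviovpiiz.
Apply vowel harmony: beviovpiiz → bevievpiiz.
Apply vowel deletion: bevievpiiz → bevevpiz.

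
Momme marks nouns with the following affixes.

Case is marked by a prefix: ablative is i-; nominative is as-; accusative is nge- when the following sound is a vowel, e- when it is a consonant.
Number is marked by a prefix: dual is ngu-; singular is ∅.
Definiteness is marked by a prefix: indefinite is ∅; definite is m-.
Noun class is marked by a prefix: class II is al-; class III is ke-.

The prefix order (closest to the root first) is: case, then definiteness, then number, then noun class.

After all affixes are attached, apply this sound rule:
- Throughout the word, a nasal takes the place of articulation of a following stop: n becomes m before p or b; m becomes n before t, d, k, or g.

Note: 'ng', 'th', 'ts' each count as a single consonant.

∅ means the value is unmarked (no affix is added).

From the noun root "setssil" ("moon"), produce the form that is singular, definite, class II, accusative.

almesetssil

Attach case accusative e- (before consonant 's') → esetssil.
Attach definiteness definite m- → mesetssil.
number = singular: zero marking, form stays mesetssil.
Attach noun class class II al- → almesetssil.
Nasal assimilation: no change.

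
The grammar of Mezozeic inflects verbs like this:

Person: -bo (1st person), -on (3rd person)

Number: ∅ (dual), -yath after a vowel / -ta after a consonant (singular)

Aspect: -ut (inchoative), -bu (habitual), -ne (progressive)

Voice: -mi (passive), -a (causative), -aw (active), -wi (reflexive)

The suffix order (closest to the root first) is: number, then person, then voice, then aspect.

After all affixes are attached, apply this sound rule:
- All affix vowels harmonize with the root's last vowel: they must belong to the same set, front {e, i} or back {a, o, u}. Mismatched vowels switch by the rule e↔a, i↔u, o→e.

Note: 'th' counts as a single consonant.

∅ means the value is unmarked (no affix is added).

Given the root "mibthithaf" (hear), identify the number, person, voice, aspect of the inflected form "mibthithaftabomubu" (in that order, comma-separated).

Segment: mibthithaf-ta-bo-mi-bu.
number: -yath/ta → singular.
person: -bo → 1st person.
voice: -mi → passive.
aspect: -bu → habitual.

singular, 1st person, passive, habitual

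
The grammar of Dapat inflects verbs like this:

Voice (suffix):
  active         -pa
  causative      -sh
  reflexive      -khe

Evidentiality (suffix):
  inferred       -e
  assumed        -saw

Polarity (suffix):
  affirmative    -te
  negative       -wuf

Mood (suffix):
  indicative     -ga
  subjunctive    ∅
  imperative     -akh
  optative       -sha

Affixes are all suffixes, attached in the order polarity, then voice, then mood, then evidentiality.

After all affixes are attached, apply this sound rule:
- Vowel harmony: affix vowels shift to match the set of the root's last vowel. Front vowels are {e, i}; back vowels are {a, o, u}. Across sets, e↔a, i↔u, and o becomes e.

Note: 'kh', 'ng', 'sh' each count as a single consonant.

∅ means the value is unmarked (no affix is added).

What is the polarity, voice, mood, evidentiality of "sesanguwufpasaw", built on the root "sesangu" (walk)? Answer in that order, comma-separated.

negative, active, subjunctive, assumed

Segment: sesangu-wuf-pa-saw.
polarity: -wuf → negative.
voice: -pa → active.
mood: ∅ → subjunctive.
evidentiality: -saw → assumed.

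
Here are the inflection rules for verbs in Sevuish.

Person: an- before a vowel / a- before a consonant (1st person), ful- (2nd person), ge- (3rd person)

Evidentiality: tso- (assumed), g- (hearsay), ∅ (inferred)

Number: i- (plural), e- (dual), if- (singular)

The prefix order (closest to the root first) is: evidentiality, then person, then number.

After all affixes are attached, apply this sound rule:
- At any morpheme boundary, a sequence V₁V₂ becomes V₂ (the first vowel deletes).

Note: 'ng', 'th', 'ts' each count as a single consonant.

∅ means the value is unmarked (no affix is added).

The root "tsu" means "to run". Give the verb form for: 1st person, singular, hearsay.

Attach evidentiality hearsay g- → gtsu.
Attach person 1st person a- (before consonant 'g') → agtsu.
Attach number singular if- → ifagtsu.
Vowel deletion: no change.

ifagtsu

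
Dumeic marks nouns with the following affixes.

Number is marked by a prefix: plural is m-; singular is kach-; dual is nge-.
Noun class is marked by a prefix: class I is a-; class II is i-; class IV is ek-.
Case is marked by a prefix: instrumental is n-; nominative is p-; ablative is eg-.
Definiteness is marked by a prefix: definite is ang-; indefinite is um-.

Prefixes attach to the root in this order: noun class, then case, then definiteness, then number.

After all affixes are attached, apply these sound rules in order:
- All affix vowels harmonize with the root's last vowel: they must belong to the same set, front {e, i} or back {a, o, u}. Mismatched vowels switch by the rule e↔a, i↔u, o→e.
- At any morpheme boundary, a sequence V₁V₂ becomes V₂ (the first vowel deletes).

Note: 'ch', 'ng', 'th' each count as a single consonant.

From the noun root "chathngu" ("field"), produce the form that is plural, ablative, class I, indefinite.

mumagachathngu

Attach noun class class I a- → achathngu.
Attach case ablative eg- → egachathngu.
Attach definiteness indefinite um- → umegachathngu.
Attach number plural m- → mumegachathngu.
Apply vowel harmony: mumegachathngu → mumagachathngu.
Vowel deletion: no change.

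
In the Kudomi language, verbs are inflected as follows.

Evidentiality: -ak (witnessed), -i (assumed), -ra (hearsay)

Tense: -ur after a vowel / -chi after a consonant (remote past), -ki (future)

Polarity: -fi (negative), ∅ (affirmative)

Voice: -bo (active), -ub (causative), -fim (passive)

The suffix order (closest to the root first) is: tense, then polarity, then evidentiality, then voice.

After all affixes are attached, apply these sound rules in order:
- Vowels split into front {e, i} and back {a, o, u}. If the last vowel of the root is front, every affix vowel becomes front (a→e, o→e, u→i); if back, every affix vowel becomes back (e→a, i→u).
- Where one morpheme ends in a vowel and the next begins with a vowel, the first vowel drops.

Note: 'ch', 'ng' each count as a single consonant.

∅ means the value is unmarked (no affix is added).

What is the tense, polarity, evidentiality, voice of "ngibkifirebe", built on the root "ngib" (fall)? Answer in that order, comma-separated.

future, negative, hearsay, active

Segment: ngib-ki-fi-ra-bo.
tense: -ki → future.
polarity: -fi → negative.
evidentiality: -ra → hearsay.
voice: -bo → active.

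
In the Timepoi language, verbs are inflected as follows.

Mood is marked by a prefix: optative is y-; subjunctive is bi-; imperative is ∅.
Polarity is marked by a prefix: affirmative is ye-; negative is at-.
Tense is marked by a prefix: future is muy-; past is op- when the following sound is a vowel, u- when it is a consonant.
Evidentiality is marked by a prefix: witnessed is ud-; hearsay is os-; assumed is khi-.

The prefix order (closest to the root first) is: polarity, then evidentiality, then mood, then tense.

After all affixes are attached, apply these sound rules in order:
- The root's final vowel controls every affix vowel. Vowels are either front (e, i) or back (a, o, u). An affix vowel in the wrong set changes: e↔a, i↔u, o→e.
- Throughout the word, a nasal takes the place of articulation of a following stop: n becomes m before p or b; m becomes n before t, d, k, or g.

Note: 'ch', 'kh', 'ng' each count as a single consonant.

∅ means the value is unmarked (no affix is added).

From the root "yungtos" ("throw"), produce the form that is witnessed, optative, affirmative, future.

Attach polarity affirmative ye- → yeyungtos.
Attach evidentiality witnessed ud- → udyeyungtos.
Attach mood optative y- → yudyeyungtos.
Attach tense future muy- → muyyudyeyungtos.
Apply vowel harmony: muyyudyeyungtos → muyyudyayungtos.
Nasal assimilation: no change.

muyyudyayungtos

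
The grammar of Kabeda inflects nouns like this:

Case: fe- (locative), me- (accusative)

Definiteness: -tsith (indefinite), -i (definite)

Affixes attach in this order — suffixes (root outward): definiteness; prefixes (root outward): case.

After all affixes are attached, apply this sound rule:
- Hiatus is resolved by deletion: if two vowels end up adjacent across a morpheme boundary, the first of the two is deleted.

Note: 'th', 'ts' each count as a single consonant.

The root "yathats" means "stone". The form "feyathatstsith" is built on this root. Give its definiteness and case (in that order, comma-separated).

indefinite, locative

Segment: fe-yathats-tsith.
definiteness: -tsith → indefinite.
case: fe- → locative.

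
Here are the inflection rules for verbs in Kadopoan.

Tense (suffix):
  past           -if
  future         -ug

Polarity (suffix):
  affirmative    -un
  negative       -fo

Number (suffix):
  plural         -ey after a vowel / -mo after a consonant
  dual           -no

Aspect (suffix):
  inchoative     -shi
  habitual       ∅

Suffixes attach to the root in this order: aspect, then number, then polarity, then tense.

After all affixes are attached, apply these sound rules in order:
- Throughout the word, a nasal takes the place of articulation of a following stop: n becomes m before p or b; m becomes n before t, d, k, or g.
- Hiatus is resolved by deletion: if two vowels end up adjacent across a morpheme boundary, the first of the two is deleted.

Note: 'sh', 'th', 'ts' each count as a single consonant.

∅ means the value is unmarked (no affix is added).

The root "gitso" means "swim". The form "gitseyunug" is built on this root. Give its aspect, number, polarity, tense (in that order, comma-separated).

habitual, plural, affirmative, future

Segment: gitso-ey-un-ug.
aspect: ∅ → habitual.
number: -ey/mo → plural.
polarity: -un → affirmative.
tense: -ug → future.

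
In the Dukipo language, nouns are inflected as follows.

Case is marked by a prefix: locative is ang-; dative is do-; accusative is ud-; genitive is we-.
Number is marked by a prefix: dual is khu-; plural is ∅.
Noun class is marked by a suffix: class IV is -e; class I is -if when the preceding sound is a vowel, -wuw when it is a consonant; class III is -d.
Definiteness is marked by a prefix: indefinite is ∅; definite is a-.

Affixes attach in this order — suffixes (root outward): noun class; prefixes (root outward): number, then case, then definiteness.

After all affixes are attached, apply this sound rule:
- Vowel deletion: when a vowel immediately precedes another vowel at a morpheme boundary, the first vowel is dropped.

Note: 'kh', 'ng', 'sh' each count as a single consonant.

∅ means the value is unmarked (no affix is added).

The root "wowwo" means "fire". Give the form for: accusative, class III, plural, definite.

number = plural: zero marking, form stays wowwo.
Attach case accusative ud- → udwowwo.
Attach definiteness definite a- → audwowwo.
Attach noun class class III -d → audwowwod.
Apply vowel deletion: audwowwod → udwowwod.

udwowwod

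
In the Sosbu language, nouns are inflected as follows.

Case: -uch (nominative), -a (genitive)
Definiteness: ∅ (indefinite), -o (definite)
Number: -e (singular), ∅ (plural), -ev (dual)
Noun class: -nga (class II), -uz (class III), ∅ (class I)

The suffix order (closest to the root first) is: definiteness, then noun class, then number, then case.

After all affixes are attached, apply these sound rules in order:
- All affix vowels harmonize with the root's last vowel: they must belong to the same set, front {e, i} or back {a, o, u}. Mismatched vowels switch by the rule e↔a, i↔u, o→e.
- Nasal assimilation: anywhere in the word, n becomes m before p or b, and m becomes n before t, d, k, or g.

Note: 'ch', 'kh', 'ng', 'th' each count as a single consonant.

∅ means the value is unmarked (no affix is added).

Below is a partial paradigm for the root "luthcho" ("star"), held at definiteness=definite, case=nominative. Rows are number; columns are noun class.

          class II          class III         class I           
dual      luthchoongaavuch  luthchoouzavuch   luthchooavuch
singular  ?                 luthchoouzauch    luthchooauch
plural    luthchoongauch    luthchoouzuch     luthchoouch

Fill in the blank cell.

Attach definiteness definite -o → luthchoo.
Attach noun class class II -nga → luthchoonga.
Attach number singular -e → luthchoongae.
Attach case nominative -uch → luthchoongaeuch.
Apply vowel harmony: luthchoongaeuch → luthchoongaauch.
Nasal assimilation: no change.

luthchoongaauch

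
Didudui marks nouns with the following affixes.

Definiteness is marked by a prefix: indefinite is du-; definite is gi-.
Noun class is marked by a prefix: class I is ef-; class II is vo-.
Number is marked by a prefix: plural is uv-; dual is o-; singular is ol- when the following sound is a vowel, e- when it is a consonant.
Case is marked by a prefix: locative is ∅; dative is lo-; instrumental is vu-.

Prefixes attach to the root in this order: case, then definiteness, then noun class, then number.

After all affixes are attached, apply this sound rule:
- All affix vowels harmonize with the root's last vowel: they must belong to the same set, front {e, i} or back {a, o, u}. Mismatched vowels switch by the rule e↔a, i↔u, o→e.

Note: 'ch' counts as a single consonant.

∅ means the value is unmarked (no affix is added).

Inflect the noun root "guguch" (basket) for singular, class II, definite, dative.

Attach case dative lo- → loguguch.
Attach definiteness definite gi- → giloguguch.
Attach noun class class II vo- → vogiloguguch.
Attach number singular e- (before consonant 'v') → evogiloguguch.
Apply vowel harmony: evogiloguguch → avoguloguguch.

avoguloguguch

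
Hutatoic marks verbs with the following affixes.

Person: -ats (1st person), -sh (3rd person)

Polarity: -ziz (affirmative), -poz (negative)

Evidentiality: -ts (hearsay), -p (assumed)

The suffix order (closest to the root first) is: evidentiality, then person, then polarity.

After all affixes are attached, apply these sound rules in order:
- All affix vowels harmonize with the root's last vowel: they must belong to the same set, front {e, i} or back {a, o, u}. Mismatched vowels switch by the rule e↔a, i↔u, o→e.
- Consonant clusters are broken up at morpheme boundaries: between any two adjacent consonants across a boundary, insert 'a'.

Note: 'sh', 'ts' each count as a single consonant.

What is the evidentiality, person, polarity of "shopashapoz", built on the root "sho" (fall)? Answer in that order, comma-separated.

assumed, 3rd person, negative

Segment: sho-p-sh-poz.
evidentiality: -p → assumed.
person: -sh → 3rd person.
polarity: -poz → negative.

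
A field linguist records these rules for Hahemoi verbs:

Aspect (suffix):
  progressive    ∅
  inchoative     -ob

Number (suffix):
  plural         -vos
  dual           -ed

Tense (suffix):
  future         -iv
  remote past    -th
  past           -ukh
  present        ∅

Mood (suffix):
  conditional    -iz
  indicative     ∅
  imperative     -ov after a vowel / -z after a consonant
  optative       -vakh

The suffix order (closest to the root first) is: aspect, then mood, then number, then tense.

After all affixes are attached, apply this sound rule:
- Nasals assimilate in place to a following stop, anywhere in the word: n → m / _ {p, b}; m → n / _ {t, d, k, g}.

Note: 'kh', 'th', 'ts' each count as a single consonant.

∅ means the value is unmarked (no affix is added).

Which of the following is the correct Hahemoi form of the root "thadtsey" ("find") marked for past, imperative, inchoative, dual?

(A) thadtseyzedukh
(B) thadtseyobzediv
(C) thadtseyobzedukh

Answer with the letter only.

Attach aspect inchoative -ob → thadtseyob.
Attach mood imperative -z (after consonant 'b') → thadtseyobz.
Attach number dual -ed → thadtseyobzed.
Attach tense past -ukh → thadtseyobzedukh.
Nasal assimilation: no change.
So the correct form is thadtseyobzedukh, option (C).
(B) thadtseyobzediv is wrong: it uses future instead of past for tense.
(A) thadtseyzedukh is wrong: it uses progressive instead of inchoative for aspect.

C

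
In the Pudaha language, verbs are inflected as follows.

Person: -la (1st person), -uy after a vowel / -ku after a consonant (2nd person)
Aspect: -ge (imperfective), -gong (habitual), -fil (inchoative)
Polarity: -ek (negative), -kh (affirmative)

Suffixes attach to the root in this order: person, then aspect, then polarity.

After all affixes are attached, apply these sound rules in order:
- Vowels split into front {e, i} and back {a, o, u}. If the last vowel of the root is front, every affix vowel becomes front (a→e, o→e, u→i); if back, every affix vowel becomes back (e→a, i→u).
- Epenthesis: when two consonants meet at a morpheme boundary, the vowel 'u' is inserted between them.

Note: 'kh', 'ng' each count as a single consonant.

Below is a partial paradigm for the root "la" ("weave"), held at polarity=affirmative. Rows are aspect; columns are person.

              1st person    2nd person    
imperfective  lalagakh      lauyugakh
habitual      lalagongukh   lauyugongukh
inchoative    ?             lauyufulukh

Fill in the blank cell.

Attach person 1st person -la → lala.
Attach aspect inchoative -fil → lalafil.
Attach polarity affirmative -kh → lalafilkh.
Apply vowel harmony: lalafilkh → lalafulkh.
Apply epenthesis: lalafulkh → lalafulukh.

lalafulukh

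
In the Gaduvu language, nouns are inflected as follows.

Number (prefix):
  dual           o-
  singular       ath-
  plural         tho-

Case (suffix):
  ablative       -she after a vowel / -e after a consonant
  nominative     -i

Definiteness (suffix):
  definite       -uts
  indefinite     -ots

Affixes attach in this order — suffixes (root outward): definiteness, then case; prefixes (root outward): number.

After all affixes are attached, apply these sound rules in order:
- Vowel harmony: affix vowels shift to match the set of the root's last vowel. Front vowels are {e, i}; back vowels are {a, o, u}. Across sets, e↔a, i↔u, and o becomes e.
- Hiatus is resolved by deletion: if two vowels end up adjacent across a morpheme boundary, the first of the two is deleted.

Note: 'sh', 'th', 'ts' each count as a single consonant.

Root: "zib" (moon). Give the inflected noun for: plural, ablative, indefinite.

thezibetse

Attach definiteness indefinite -ots → zibots.
Attach number plural tho- → thozibots.
Attach case ablative -e (after consonant 'ts') → thozibotse.
Apply vowel harmony: thozibotse → thezibetse.
Vowel deletion: no change.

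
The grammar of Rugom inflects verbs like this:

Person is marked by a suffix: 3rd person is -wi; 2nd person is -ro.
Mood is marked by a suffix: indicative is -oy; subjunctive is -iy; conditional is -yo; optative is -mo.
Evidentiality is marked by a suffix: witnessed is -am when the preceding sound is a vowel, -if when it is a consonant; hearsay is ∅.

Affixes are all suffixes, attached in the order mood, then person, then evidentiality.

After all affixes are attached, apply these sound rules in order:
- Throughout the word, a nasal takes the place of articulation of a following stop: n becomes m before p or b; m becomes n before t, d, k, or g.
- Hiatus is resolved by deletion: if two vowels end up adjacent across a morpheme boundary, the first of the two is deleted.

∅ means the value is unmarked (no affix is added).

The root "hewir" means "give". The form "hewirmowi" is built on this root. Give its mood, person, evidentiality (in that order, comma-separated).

Segment: hewir-mo-wi.
mood: -mo → optative.
person: -wi → 3rd person.
evidentiality: ∅ → hearsay.

optative, 3rd person, hearsay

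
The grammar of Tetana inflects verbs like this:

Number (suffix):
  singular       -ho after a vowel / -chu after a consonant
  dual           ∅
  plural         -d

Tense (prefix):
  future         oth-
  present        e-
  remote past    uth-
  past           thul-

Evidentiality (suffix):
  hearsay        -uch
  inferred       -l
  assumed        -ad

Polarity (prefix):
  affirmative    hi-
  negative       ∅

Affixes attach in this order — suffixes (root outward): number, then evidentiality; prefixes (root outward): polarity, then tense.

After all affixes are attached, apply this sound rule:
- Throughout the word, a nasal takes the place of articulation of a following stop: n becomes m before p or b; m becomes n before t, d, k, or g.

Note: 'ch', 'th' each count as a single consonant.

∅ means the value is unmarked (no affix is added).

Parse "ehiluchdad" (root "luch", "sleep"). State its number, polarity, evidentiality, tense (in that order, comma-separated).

plural, affirmative, assumed, present

Segment: e-hi-luch-d-ad.
number: -d → plural.
polarity: hi- → affirmative.
evidentiality: -ad → assumed.
tense: e- → present.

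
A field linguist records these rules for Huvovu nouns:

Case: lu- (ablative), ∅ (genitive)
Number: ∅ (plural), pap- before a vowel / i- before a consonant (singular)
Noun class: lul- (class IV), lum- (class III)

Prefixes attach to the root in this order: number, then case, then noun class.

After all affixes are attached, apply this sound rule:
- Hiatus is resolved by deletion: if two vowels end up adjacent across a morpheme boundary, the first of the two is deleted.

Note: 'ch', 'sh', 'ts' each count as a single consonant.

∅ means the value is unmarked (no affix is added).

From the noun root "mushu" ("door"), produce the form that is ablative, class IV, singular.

lullimushu

Attach number singular i- (before consonant 'm') → imushu.
Attach case ablative lu- → luimushu.
Attach noun class class IV lul- → lulluimushu.
Apply vowel deletion: lulluimushu → lullimushu.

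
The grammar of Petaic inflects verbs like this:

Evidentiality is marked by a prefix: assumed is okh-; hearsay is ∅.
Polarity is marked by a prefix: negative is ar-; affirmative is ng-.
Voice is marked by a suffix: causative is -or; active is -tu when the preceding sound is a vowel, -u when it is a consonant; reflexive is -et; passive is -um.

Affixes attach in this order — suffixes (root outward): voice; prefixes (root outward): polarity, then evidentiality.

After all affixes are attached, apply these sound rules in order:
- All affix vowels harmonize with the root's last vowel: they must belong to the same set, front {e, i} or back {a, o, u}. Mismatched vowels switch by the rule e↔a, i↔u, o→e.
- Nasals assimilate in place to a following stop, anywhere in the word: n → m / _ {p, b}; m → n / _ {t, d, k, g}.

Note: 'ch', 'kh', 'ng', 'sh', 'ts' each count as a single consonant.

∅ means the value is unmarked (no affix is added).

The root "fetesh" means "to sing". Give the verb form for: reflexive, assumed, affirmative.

ekhngfeteshet

Attach voice reflexive -et → feteshet.
Attach polarity affirmative ng- → ngfeteshet.
Attach evidentiality assumed okh- → okhngfeteshet.
Apply vowel harmony: okhngfeteshet → ekhngfeteshet.
Nasal assimilation: no change.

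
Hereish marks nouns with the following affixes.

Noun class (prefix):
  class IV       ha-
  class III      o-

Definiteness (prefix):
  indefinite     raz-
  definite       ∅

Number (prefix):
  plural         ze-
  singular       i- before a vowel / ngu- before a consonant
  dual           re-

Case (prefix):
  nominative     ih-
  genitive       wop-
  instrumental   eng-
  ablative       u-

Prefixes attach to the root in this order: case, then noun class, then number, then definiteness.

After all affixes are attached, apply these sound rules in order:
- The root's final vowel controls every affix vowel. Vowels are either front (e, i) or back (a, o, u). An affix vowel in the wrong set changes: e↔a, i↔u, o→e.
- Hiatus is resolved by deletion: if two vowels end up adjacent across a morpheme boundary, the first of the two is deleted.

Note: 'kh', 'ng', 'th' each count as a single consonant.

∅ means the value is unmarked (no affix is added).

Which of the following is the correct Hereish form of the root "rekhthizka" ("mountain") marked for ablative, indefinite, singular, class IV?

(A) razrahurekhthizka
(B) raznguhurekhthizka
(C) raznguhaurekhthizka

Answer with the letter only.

Attach case ablative u- → urekhthizka.
Attach noun class class IV ha- → haurekhthizka.
Attach number singular ngu- (before consonant 'h') → nguhaurekhthizka.
Attach definiteness indefinite raz- → raznguhaurekhthizka.
Vowel harmony: no change.
Apply vowel deletion: raznguhaurekhthizka → raznguhurekhthizka.
So the correct form is raznguhurekhthizka, option (B).
(C) raznguhaurekhthizka is wrong: it fails to apply the sound rule(s).
(A) razrahurekhthizka is wrong: it uses dual instead of singular for number.

B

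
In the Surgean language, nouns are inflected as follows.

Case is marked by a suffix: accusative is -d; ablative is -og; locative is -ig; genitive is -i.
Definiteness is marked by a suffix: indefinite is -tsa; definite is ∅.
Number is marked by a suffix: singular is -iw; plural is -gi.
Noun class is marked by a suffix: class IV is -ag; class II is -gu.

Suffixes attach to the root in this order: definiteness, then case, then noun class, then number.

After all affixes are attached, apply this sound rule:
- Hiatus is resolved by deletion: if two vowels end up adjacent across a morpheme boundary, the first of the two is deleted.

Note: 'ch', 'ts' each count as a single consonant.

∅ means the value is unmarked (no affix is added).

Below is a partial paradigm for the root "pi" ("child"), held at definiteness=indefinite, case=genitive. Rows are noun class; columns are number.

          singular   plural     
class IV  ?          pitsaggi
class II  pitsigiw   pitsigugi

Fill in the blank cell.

pitsagiw

Attach definiteness indefinite -tsa → pitsa.
Attach case genitive -i → pitsai.
Attach noun class class IV -ag → pitsaiag.
Attach number singular -iw → pitsaiagiw.
Apply vowel deletion: pitsaiagiw → pitsagiw.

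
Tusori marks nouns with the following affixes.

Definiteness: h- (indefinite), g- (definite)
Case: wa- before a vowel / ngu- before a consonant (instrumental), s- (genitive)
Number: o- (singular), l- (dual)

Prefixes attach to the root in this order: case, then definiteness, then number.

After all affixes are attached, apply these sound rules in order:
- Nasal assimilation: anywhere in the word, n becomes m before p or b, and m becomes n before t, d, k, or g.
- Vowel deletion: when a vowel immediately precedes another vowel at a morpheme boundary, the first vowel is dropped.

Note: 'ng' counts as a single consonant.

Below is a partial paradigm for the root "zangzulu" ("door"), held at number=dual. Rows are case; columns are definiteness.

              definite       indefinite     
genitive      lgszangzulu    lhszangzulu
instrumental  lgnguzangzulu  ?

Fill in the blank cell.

Attach case instrumental ngu- (before consonant 'z') → nguzangzulu.
Attach definiteness indefinite h- → hnguzangzulu.
Attach number dual l- → lhnguzangzulu.
Nasal assimilation: no change.
Vowel deletion: no change.

lhnguzangzulu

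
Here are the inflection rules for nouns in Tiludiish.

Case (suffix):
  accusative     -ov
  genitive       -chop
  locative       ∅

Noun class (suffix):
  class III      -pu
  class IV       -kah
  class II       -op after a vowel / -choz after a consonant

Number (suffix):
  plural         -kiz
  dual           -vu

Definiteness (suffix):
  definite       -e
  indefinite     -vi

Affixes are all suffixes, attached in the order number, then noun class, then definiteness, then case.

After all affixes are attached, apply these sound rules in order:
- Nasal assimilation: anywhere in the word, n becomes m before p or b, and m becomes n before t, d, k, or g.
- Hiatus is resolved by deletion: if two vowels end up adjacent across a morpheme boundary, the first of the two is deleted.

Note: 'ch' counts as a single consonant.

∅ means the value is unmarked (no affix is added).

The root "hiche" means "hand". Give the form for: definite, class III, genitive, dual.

hichevupechop

Attach number dual -vu → hichevu.
Attach noun class class III -pu → hichevupu.
Attach definiteness definite -e → hichevupue.
Attach case genitive -chop → hichevupuechop.
Nasal assimilation: no change.
Apply vowel deletion: hichevupuechop → hichevupechop.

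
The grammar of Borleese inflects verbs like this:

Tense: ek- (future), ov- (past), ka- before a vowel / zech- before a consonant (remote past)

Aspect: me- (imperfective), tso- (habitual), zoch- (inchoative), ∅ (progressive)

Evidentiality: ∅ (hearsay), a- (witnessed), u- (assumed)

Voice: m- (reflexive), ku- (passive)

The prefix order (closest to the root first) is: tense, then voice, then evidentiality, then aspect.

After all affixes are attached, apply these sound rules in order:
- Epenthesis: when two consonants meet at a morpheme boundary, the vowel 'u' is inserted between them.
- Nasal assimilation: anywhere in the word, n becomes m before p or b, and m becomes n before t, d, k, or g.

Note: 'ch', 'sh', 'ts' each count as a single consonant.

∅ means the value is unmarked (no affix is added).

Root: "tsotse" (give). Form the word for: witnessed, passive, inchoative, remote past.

zochakuzechutsotse

Attach tense remote past zech- (before consonant 'ts') → zechtsotse.
Attach voice passive ku- → kuzechtsotse.
Attach evidentiality witnessed a- → akuzechtsotse.
Attach aspect inchoative zoch- → zochakuzechtsotse.
Apply epenthesis: zochakuzechtsotse → zochakuzechutsotse.
Nasal assimilation: no change.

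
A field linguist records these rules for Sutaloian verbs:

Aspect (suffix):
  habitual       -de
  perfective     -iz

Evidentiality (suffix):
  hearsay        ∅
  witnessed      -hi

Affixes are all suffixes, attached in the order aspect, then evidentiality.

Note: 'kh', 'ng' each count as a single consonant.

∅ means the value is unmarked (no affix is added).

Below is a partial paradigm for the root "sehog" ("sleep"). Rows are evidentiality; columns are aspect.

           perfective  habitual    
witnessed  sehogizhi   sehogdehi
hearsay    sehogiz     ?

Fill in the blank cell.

sehogde

Attach aspect habitual -de → sehogde.
evidentiality = hearsay: zero marking, form stays sehogde.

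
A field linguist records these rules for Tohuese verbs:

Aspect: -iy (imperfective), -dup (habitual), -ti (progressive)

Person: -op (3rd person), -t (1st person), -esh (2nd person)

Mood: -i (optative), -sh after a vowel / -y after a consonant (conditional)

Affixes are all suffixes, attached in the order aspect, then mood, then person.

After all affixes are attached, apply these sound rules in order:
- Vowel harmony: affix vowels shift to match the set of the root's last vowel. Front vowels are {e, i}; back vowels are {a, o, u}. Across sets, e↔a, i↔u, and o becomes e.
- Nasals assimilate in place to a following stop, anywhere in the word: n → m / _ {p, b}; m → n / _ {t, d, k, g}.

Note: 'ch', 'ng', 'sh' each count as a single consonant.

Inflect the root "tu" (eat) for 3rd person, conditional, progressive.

Attach aspect progressive -ti → tuti.
Attach mood conditional -sh (after vowel 'i') → tutish.
Attach person 3rd person -op → tutishop.
Apply vowel harmony: tutishop → tutushop.
Nasal assimilation: no change.

tutushop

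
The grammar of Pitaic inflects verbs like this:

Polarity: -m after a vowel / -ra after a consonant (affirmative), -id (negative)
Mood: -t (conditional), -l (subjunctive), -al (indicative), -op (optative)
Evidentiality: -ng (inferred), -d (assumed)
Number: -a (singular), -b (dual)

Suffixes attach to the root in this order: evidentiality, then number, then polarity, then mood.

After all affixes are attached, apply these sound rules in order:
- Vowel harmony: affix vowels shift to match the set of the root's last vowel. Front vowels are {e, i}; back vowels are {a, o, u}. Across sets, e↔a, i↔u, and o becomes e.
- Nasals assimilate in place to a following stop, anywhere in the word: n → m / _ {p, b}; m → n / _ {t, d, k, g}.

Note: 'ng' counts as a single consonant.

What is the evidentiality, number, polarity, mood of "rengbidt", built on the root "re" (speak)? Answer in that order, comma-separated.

inferred, dual, negative, conditional

Segment: re-ng-b-id-t.
evidentiality: -ng → inferred.
number: -b → dual.
polarity: -id → negative.
mood: -t → conditional.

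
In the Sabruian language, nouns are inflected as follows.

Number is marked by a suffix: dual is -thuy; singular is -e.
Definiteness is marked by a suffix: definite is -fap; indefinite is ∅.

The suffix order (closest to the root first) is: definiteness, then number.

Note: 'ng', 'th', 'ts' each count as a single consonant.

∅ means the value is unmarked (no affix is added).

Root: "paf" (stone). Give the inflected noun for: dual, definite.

Attach definiteness definite -fap → paffap.
Attach number dual -thuy → paffapthuy.

paffapthuy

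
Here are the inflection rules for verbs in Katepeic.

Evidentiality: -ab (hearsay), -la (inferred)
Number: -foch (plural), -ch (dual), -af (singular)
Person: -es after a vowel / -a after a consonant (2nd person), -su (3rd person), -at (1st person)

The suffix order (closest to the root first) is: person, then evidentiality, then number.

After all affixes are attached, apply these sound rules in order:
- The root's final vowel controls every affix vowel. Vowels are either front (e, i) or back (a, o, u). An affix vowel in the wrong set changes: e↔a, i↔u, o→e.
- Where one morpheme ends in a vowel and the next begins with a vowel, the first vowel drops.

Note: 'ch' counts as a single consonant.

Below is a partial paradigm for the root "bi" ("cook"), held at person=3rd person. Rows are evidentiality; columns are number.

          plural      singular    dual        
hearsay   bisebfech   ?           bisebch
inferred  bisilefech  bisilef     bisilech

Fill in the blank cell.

Attach person 3rd person -su → bisu.
Attach evidentiality hearsay -ab → bisuab.
Attach number singular -af → bisuabaf.
Apply vowel harmony: bisuabaf → bisiebef.
Apply vowel deletion: bisiebef → bisebef.

bisebef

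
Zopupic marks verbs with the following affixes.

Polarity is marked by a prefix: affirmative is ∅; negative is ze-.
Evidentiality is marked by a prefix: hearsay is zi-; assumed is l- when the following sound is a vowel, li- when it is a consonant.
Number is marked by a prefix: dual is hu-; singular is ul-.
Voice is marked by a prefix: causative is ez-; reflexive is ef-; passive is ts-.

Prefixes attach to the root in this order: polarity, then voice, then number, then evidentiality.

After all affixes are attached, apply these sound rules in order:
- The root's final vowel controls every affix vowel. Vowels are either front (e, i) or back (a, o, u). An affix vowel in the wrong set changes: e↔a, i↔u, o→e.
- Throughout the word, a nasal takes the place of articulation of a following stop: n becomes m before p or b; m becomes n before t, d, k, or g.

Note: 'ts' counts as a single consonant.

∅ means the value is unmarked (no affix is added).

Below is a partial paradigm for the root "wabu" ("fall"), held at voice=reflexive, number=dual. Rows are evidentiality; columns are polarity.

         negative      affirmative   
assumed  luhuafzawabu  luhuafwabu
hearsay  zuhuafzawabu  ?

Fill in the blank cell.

polarity = affirmative: zero marking, form stays wabu.
Attach voice reflexive ef- → efwabu.
Attach number dual hu- → huefwabu.
Attach evidentiality hearsay zi- → zihuefwabu.
Apply vowel harmony: zihuefwabu → zuhuafwabu.
Nasal assimilation: no change.

zuhuafwabu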